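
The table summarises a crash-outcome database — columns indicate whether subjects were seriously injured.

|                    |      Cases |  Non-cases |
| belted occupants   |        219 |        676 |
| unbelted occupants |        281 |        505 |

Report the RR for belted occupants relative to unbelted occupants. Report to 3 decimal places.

RR: 0.684

risk, belted occupants = 219/895 = 0.2447
risk, unbelted occupants = 281/786 = 0.3575
RR = 0.2447 / 0.3575 = 0.684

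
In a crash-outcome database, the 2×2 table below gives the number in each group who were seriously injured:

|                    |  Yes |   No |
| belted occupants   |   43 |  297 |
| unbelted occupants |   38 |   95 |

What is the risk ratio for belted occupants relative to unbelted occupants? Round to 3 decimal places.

0.443

risk, belted occupants = 43/340 = 0.1265
risk, unbelted occupants = 38/133 = 0.2857
RR = 0.1265 / 0.2857 = 0.443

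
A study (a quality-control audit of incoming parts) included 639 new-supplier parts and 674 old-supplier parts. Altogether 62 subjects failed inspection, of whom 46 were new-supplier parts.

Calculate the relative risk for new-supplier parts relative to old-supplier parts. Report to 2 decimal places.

new-supplier parts without the outcome: 639 − 46 = 593
old-supplier parts with the outcome: 62 − 46 = 16
old-supplier parts without the outcome: 674 − 16 = 658
risk, new-supplier parts = 46/639 = 0.07199
risk, old-supplier parts = 16/674 = 0.02374
RR = 0.07199 / 0.02374 = 3.03

RR = 3.03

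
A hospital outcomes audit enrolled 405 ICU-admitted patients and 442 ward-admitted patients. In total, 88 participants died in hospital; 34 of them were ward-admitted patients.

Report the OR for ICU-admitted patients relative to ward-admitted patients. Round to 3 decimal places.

ICU-admitted patients with the outcome: 88 − 34 = 54
ICU-admitted patients without the outcome: 405 − 54 = 351
ward-admitted patients without the outcome: 442 − 34 = 408
odds, ICU-admitted patients = 54/351 = 0.1538
odds, ward-admitted patients = 34/408 = 0.0833
OR = 0.1538 / 0.0833 = 1.846

1.846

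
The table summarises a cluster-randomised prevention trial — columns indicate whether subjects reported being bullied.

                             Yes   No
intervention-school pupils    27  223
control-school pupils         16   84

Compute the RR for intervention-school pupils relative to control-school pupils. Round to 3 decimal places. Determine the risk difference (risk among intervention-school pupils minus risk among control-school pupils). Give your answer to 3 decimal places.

RR = 0.675; RD = -0.052

risk, intervention-school pupils = 27/250 = 0.1080
risk, control-school pupils = 16/100 = 0.1600
RR = 0.1080 / 0.1600 = 0.675
risk difference = 0.1080 − 0.1600 = -0.052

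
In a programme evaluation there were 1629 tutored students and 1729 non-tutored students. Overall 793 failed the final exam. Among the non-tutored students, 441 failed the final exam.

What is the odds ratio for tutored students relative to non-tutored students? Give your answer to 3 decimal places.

tutored students with the outcome: 793 − 441 = 352
tutored students without the outcome: 1629 − 352 = 1277
non-tutored students without the outcome: 1729 − 441 = 1288
OR = (352 × 1288) / (1277 × 441) = 453376/563157 ≈ 0.805

OR = 0.805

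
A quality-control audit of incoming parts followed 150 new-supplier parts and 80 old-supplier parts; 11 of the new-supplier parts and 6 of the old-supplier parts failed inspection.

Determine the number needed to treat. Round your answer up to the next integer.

NNT = 600

risk, new-supplier parts = 11/150 = 0.073333
risk, old-supplier parts = 6/80 = 0.075000
absolute risk difference = 0.001667
1 / 0.001667 = 599.880 → round up → 600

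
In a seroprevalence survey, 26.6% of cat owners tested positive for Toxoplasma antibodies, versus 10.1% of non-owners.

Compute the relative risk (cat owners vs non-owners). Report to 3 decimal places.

RR = 0.2660 / 0.1010 = 2.634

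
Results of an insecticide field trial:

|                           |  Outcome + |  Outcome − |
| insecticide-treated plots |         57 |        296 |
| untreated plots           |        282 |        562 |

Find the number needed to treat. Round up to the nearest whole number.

risk, insecticide-treated plots = 57/353 = 0.161473
risk, untreated plots = 282/844 = 0.334123
absolute risk difference = 0.172650
1 / 0.172650 = 5.792 → round up → 6

6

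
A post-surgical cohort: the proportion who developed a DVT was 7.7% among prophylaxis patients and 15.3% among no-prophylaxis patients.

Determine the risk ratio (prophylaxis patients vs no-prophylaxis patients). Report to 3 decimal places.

RR = 0.0770 / 0.1530 = 0.503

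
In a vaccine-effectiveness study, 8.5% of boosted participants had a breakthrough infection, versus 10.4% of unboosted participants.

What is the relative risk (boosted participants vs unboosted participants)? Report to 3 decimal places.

RR = 0.0850 / 0.1040 = 0.817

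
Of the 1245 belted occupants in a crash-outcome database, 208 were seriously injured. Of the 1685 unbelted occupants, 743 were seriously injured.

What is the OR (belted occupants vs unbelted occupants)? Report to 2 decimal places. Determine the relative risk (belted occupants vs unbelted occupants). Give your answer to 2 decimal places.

OR = (208 × 942) / (1037 × 743) = 195936/770491 ≈ 0.25
risk, belted occupants = 208/1245 = 0.1671
risk, unbelted occupants = 743/1685 = 0.4409
RR = 0.1671 / 0.4409 = 0.38

OR = 0.25; RR = 0.38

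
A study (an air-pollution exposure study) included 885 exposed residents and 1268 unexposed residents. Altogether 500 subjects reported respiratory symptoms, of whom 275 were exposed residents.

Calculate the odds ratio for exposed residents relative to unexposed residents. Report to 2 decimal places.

exposed residents without the outcome: 885 − 275 = 610
unexposed residents with the outcome: 500 − 275 = 225
unexposed residents without the outcome: 1268 − 225 = 1043
OR = (275 × 1043) / (610 × 225) = 286825/137250 ≈ 2.09

2.09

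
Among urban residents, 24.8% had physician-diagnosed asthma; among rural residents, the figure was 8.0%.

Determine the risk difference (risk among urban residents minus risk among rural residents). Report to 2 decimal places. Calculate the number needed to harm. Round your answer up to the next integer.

risk difference = 0.2480 − 0.0800 = 0.17
absolute risk difference = 0.168000
1 / 0.168000 = 5.952 → round up → 6

RD = 0.17; NNH = 6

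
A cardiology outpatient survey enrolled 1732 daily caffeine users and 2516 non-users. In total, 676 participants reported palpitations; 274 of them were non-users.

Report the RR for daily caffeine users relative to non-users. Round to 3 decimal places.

RR = 2.131

daily caffeine users with the outcome: 676 − 274 = 402
daily caffeine users without the outcome: 1732 − 402 = 1330
non-users without the outcome: 2516 − 274 = 2242
risk, daily caffeine users = 402/1732 = 0.2321
risk, non-users = 274/2516 = 0.1089
RR = 0.2321 / 0.1089 = 2.131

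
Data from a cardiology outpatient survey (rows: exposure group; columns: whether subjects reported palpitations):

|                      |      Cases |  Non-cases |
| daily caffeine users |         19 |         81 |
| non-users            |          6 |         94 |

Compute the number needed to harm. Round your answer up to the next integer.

risk, daily caffeine users = 19/100 = 0.190000
risk, non-users = 6/100 = 0.060000
absolute risk difference = 0.130000
1 / 0.130000 = 7.692 → round up → 8

NNH ≈ 8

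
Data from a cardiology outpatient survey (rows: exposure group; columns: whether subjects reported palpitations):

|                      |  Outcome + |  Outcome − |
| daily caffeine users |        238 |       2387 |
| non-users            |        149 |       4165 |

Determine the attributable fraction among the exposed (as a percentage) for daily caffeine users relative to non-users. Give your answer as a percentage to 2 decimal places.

61.91%

risk, daily caffeine users = 238/2625 = 0.09067
risk, non-users = 149/4314 = 0.03454
AR% = (0.09067 − 0.03454) / 0.09067 = 0.6191 → 61.91%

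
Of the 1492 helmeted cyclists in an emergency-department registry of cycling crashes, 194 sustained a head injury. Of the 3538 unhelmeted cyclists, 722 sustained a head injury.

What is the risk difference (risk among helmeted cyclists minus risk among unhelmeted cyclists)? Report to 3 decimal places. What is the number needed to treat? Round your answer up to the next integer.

RD = -0.074; NNT = 14

risk, helmeted cyclists = 194/1492 = 0.1300
risk, unhelmeted cyclists = 722/3538 = 0.2041
risk difference = 0.1300 − 0.2041 = -0.074
absolute risk difference = 0.074043
1 / 0.074043 = 13.506 → round up → 14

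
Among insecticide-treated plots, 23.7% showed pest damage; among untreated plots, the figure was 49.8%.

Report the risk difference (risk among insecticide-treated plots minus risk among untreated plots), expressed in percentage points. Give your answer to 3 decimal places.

-26.100

risk difference = 0.2370 − 0.4980 = -0.2610 → -26.100 percentage points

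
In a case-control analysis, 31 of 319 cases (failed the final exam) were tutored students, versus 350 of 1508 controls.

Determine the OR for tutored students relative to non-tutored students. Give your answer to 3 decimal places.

OR = (31 × 1158) / (350 × 288) = 35898/100800 ≈ 0.356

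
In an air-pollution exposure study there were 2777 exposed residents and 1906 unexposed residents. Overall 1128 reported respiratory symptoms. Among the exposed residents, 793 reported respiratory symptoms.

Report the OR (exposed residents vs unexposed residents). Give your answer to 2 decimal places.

exposed residents without the outcome: 2777 − 793 = 1984
unexposed residents with the outcome: 1128 − 793 = 335
unexposed residents without the outcome: 1906 − 335 = 1571
odds, exposed residents = 793/1984 = 0.3997
odds, unexposed residents = 335/1571 = 0.2132
OR = 0.3997 / 0.2132 = 1.87

1.87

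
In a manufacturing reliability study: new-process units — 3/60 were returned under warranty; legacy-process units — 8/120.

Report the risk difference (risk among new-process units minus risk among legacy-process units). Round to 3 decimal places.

risk, new-process units = 3/60 = 0.0500
risk, legacy-process units = 8/120 = 0.0667
risk difference = 0.0500 − 0.0667 = -0.017

-0.017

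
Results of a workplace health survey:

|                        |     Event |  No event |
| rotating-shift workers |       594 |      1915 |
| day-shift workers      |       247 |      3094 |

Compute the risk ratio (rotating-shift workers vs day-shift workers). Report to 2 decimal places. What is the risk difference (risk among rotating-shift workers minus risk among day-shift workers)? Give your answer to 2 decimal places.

RR = 3.20; RD = 0.16

risk, rotating-shift workers = 594/2509 = 0.2367
risk, day-shift workers = 247/3341 = 0.0739
RR = 0.2367 / 0.0739 = 3.20
risk difference = 0.2367 − 0.0739 = 0.16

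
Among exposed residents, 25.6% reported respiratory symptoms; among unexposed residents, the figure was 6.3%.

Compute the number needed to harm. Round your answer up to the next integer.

absolute risk difference = 0.193000
1 / 0.193000 = 5.181 → round up → 6

6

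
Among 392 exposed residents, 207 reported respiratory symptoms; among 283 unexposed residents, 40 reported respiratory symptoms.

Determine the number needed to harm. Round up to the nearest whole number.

NNH ≈ 3

risk, exposed residents = 207/392 = 0.528061
risk, unexposed residents = 40/283 = 0.141343
absolute risk difference = 0.386718
1 / 0.386718 = 2.586 → round up → 3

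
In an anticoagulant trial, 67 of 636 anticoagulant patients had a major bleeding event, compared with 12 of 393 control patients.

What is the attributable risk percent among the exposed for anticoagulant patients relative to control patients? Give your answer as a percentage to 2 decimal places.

risk, anticoagulant patients = 67/636 = 0.10535
risk, control patients = 12/393 = 0.03053
AR% = (0.10535 − 0.03053) / 0.10535 = 0.7102 → 71.02%

AR%: 71.02%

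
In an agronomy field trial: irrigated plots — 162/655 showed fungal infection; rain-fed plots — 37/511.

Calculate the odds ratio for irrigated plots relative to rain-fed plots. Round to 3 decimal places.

OR = (162 × 474) / (493 × 37) = 76788/18241 ≈ 4.210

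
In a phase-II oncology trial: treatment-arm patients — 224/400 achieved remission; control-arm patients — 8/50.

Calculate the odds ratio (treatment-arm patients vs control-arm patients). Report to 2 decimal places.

OR = (224 × 42) / (176 × 8) = 9408/1408 ≈ 6.68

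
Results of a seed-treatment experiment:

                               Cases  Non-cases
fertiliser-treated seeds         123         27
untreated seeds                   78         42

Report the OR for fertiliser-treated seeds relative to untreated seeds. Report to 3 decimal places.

OR = (123 × 42) / (27 × 78) = 5166/2106 ≈ 2.453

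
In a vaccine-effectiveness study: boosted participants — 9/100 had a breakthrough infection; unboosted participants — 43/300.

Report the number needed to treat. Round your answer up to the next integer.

risk, boosted participants = 9/100 = 0.090000
risk, unboosted participants = 43/300 = 0.143333
absolute risk difference = 0.053333
1 / 0.053333 = 18.750 → round up → 19

NNT: 19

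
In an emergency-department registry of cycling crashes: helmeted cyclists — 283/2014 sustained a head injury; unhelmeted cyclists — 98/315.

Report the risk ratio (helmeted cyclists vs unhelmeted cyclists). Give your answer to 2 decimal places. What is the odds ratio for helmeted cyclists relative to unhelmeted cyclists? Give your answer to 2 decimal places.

risk, helmeted cyclists = 283/2014 = 0.1405
risk, unhelmeted cyclists = 98/315 = 0.3111
RR = 0.1405 / 0.3111 = 0.45
OR = (283 × 217) / (1731 × 98) = 61411/169638 ≈ 0.36

RR = 0.45; OR = 0.36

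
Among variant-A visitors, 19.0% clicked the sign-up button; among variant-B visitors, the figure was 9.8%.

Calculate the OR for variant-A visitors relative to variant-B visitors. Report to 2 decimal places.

odds, variant-A visitors = 0.1900/0.8100 = 0.2346
odds, variant-B visitors = 0.0980/0.9020 = 0.1086
OR = 0.2346 / 0.1086 = 2.16

OR: 2.16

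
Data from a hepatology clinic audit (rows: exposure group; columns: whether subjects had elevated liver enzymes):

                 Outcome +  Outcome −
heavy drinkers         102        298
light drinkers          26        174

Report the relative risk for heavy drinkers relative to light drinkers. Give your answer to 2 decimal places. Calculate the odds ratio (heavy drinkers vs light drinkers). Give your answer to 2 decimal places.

RR = 1.96; OR = 2.29

risk, heavy drinkers = 102/400 = 0.2550
risk, light drinkers = 26/200 = 0.1300
RR = 0.2550 / 0.1300 = 1.96
OR = (102 × 174) / (298 × 26) = 17748/7748 ≈ 2.29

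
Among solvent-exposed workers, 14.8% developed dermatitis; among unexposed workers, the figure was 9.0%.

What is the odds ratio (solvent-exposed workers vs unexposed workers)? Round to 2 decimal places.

OR = 1.76

odds, solvent-exposed workers = 0.1480/0.8520 = 0.1737
odds, unexposed workers = 0.0900/0.9100 = 0.0989
OR = 0.1737 / 0.0989 = 1.76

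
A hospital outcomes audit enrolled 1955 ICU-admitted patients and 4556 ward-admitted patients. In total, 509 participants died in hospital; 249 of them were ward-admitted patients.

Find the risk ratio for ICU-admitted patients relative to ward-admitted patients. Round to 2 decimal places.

ICU-admitted patients with the outcome: 509 − 249 = 260
ICU-admitted patients without the outcome: 1955 − 260 = 1695
ward-admitted patients without the outcome: 4556 − 249 = 4307
risk, ICU-admitted patients = 260/1955 = 0.1330
risk, ward-admitted patients = 249/4556 = 0.0547
RR = 0.1330 / 0.0547 = 2.43

2.43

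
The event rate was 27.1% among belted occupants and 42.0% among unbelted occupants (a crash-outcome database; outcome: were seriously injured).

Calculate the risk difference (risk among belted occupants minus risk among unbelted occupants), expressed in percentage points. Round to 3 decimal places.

risk difference = 0.2710 − 0.4200 = -0.1490 → -14.900 percentage points

RD: -14.900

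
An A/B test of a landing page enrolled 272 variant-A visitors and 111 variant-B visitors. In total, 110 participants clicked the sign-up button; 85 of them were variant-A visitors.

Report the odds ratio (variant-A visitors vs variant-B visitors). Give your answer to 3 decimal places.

OR: 1.564

variant-A visitors without the outcome: 272 − 85 = 187
variant-B visitors with the outcome: 110 − 85 = 25
variant-B visitors without the outcome: 111 − 25 = 86
OR = (85 × 86) / (187 × 25) = 7310/4675 ≈ 1.564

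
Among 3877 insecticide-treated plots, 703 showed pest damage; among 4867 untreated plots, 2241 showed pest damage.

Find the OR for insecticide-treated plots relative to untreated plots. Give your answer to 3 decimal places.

OR = (703 × 2626) / (3174 × 2241) = 1846078/7112934 ≈ 0.260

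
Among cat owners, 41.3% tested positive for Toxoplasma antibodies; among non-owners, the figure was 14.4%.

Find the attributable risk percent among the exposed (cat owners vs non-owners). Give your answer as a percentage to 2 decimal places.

AR% = (0.4130 − 0.1440) / 0.4130 = 0.6513 → 65.13%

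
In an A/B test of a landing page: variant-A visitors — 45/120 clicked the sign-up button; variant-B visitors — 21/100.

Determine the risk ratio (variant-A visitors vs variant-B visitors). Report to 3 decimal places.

risk, variant-A visitors = 45/120 = 0.3750
risk, variant-B visitors = 21/100 = 0.2100
RR = 0.3750 / 0.2100 = 1.786

RR = 1.786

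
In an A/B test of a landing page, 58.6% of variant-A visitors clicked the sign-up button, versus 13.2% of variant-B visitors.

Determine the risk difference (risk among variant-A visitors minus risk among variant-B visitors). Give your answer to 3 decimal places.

risk difference = 0.5860 − 0.1320 = 0.454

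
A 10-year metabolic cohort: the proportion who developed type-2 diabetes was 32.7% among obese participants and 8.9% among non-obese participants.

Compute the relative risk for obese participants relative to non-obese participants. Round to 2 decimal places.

RR = 0.3270 / 0.0890 = 3.67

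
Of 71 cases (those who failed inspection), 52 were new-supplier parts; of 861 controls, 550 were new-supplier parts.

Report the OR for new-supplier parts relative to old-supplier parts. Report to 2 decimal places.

OR = (52 × 311) / (550 × 19) = 16172/10450 ≈ 1.55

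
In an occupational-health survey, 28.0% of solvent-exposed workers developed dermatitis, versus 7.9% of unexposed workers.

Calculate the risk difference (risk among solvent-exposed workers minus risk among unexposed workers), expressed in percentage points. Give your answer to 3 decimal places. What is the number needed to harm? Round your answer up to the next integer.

risk difference = 0.2800 − 0.0790 = 0.2010 → 20.100 percentage points
absolute risk difference = 0.201000
1 / 0.201000 = 4.975 → round up → 5

RD = 20.100; NNH = 5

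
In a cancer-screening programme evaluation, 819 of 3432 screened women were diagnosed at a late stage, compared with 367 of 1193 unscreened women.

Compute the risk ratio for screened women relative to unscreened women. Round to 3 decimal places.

risk, screened women = 819/3432 = 0.2386
risk, unscreened women = 367/1193 = 0.3076
RR = 0.2386 / 0.3076 = 0.776

RR = 0.776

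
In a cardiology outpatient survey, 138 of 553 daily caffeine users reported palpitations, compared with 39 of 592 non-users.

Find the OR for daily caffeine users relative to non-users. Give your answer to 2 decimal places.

OR = (138 × 553) / (415 × 39) = 76314/16185 ≈ 4.72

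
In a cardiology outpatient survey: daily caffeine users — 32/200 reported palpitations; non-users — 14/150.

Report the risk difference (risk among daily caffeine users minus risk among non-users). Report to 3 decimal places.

RD = 0.067

risk, daily caffeine users = 32/200 = 0.1600
risk, non-users = 14/150 = 0.0933
risk difference = 0.1600 − 0.0933 = 0.067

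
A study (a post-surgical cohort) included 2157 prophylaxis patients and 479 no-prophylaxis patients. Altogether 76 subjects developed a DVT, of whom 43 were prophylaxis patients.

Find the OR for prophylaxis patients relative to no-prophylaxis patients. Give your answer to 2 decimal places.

OR = 0.27

prophylaxis patients without the outcome: 2157 − 43 = 2114
no-prophylaxis patients with the outcome: 76 − 43 = 33
no-prophylaxis patients without the outcome: 479 − 33 = 446
OR = (43 × 446) / (2114 × 33) = 19178/69762 ≈ 0.27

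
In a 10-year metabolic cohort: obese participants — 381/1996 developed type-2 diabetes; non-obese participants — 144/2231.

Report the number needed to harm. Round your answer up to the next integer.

risk, obese participants = 381/1996 = 0.190882
risk, non-obese participants = 144/2231 = 0.064545
absolute risk difference = 0.126337
1 / 0.126337 = 7.915 → round up → 8

8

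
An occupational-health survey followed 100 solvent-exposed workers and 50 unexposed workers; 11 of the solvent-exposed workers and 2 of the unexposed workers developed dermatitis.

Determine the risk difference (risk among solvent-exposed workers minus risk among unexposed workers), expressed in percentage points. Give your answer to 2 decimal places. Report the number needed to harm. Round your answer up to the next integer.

risk, solvent-exposed workers = 11/100 = 0.11000
risk, unexposed workers = 2/50 = 0.04000
risk difference = 0.11000 − 0.04000 = 0.07000 → 7.00 percentage points
absolute risk difference = 0.070000
1 / 0.070000 = 14.286 → round up → 15

RD = 7.00; NNH = 15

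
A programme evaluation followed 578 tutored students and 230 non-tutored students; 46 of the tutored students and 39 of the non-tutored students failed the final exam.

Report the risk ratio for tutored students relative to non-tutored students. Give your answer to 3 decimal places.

risk, tutored students = 46/578 = 0.0796
risk, non-tutored students = 39/230 = 0.1696
RR = 0.0796 / 0.1696 = 0.469

0.469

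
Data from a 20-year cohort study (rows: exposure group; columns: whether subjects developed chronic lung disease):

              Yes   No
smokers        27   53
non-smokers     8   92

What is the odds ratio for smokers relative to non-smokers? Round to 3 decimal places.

OR = (27 × 92) / (53 × 8) = 2484/424 ≈ 5.858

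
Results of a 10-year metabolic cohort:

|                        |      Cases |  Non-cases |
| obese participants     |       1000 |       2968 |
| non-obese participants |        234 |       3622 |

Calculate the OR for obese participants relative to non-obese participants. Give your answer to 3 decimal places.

OR = (1000 × 3622) / (2968 × 234) = 3622000/694512 ≈ 5.215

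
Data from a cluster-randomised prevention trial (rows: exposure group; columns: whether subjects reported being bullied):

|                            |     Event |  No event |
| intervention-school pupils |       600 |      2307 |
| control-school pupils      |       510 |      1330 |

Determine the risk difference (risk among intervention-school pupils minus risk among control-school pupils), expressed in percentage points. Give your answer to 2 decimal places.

risk, intervention-school pupils = 600/2907 = 0.2064
risk, control-school pupils = 510/1840 = 0.2772
risk difference = 0.2064 − 0.2772 = -0.0708 → -7.08 percentage points

RD: -7.08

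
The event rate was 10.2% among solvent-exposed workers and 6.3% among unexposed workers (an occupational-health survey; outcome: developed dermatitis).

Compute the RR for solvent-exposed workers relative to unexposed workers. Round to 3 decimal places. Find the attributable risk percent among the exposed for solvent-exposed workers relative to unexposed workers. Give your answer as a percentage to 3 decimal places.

RR = 1.619; AR% = 38.235%

RR = 0.1020 / 0.0630 = 1.619
AR% = (0.1020 − 0.0630) / 0.1020 = 0.3824 → 38.235%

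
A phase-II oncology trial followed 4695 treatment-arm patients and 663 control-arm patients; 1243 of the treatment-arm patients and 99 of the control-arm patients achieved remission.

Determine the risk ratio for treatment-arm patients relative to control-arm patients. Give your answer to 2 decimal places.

risk, treatment-arm patients = 1243/4695 = 0.2647
risk, control-arm patients = 99/663 = 0.1493
RR = 0.2647 / 0.1493 = 1.77

RR ≈ 1.77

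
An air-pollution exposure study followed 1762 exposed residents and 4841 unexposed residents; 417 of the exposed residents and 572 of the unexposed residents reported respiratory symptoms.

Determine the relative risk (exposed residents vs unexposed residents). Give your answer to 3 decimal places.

risk, exposed residents = 417/1762 = 0.2367
risk, unexposed residents = 572/4841 = 0.1182
RR = 0.2367 / 0.1182 = 2.003

RR: 2.003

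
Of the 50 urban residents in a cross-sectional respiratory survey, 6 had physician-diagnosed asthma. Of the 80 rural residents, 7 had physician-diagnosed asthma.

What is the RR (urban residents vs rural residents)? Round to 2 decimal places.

1.37

risk, urban residents = 6/50 = 0.1200
risk, rural residents = 7/80 = 0.0875
RR = 0.1200 / 0.0875 = 1.37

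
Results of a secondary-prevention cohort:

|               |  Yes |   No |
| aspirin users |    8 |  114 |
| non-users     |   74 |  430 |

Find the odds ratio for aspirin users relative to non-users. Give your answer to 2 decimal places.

OR = (8 × 430) / (114 × 74) = 3440/8436 ≈ 0.41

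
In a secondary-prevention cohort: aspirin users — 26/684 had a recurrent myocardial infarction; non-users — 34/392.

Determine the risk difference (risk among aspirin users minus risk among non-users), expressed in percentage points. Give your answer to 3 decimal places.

RD: -4.872

risk, aspirin users = 26/684 = 0.03801
risk, non-users = 34/392 = 0.08673
risk difference = 0.03801 − 0.08673 = -0.04872 → -4.872 percentage points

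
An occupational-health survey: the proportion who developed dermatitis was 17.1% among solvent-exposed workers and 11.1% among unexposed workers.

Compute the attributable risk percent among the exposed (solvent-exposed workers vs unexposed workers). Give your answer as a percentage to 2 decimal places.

AR% = (0.1710 − 0.1110) / 0.1710 = 0.3509 → 35.09%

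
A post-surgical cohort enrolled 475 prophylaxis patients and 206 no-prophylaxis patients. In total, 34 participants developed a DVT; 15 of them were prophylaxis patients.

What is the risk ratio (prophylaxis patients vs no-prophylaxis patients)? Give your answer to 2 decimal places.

prophylaxis patients without the outcome: 475 − 15 = 460
no-prophylaxis patients with the outcome: 34 − 15 = 19
no-prophylaxis patients without the outcome: 206 − 19 = 187
risk, prophylaxis patients = 15/475 = 0.03158
risk, no-prophylaxis patients = 19/206 = 0.09223
RR = 0.03158 / 0.09223 = 0.34

RR: 0.34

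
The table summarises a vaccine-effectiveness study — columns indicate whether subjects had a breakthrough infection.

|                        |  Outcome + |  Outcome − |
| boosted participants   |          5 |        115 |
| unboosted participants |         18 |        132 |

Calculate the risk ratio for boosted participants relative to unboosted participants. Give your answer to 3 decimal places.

RR: 0.347

risk, boosted participants = 5/120 = 0.04167
risk, unboosted participants = 18/150 = 0.12000
RR = 0.04167 / 0.12000 = 0.347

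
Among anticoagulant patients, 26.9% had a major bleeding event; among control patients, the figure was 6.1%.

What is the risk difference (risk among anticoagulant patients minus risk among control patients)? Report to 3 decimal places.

risk difference = 0.2690 − 0.0610 = 0.208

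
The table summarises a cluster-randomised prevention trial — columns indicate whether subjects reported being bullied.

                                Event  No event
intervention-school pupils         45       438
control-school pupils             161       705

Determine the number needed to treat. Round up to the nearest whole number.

NNT: 11

risk, intervention-school pupils = 45/483 = 0.093168
risk, control-school pupils = 161/866 = 0.185912
absolute risk difference = 0.092745
1 / 0.092745 = 10.782 → round up → 11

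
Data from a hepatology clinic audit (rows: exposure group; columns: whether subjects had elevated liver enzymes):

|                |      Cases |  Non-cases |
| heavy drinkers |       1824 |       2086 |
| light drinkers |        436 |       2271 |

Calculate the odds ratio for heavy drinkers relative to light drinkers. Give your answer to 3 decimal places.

OR = (1824 × 2271) / (2086 × 436) = 4142304/909496 ≈ 4.555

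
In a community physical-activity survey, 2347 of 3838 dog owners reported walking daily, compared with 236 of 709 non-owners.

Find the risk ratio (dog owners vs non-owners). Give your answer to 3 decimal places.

risk, dog owners = 2347/3838 = 0.6115
risk, non-owners = 236/709 = 0.3329
RR = 0.6115 / 0.3329 = 1.837

RR: 1.837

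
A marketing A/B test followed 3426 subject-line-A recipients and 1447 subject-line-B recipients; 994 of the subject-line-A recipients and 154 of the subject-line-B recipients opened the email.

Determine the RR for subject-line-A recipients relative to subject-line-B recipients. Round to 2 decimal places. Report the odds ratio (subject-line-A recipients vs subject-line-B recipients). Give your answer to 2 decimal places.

RR = 2.73; OR = 3.43

risk, subject-line-A recipients = 994/3426 = 0.2901
risk, subject-line-B recipients = 154/1447 = 0.1064
RR = 0.2901 / 0.1064 = 2.73
odds, subject-line-A recipients = 994/2432 = 0.4087
odds, subject-line-B recipients = 154/1293 = 0.1191
OR = 0.4087 / 0.1191 = 3.43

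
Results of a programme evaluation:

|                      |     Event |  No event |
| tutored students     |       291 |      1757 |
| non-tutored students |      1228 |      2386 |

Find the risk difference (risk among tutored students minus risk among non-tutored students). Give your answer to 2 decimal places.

-0.20

risk, tutored students = 291/2048 = 0.1421
risk, non-tutored students = 1228/3614 = 0.3398
risk difference = 0.1421 − 0.3398 = -0.20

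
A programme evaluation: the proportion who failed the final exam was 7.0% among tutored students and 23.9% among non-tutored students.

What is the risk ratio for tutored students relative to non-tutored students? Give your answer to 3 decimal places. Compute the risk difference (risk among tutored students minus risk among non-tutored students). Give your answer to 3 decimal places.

RR = 0.293; RD = -0.169

RR = 0.0700 / 0.2390 = 0.293
risk difference = 0.0700 − 0.2390 = -0.169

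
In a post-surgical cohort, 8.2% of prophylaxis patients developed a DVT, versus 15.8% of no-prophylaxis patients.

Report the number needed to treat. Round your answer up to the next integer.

absolute risk difference = 0.076000
1 / 0.076000 = 13.158 → round up → 14

NNT = 14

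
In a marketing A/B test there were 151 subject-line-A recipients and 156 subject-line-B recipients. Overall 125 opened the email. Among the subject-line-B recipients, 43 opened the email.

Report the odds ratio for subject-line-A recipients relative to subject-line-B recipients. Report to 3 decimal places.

subject-line-A recipients with the outcome: 125 − 43 = 82
subject-line-A recipients without the outcome: 151 − 82 = 69
subject-line-B recipients without the outcome: 156 − 43 = 113
odds, subject-line-A recipients = 82/69 = 1.1884
odds, subject-line-B recipients = 43/113 = 0.3805
OR = 1.1884 / 0.3805 = 3.123

3.123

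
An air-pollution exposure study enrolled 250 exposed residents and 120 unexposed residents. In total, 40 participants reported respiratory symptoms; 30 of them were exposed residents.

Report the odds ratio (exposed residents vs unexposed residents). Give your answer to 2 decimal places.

exposed residents without the outcome: 250 − 30 = 220
unexposed residents with the outcome: 40 − 30 = 10
unexposed residents without the outcome: 120 − 10 = 110
OR = (30 × 110) / (220 × 10) = 3300/2200 ≈ 1.50

OR = 1.50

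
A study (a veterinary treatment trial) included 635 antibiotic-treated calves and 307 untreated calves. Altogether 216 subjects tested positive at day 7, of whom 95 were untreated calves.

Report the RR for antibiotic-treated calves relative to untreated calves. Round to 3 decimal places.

antibiotic-treated calves with the outcome: 216 − 95 = 121
antibiotic-treated calves without the outcome: 635 − 121 = 514
untreated calves without the outcome: 307 − 95 = 212
risk, antibiotic-treated calves = 121/635 = 0.1906
risk, untreated calves = 95/307 = 0.3094
RR = 0.1906 / 0.3094 = 0.616

0.616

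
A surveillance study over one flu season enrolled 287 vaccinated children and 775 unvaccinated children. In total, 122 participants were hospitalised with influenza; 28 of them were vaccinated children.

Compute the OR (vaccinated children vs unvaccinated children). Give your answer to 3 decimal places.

0.783

vaccinated children without the outcome: 287 − 28 = 259
unvaccinated children with the outcome: 122 − 28 = 94
unvaccinated children without the outcome: 775 − 94 = 681
OR = (28 × 681) / (259 × 94) = 19068/24346 ≈ 0.783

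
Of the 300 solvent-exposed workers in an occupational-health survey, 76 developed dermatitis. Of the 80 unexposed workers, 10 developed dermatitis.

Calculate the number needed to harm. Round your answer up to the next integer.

NNH = 8

risk, solvent-exposed workers = 76/300 = 0.253333
risk, unexposed workers = 10/80 = 0.125000
absolute risk difference = 0.128333
1 / 0.128333 = 7.792 → round up → 8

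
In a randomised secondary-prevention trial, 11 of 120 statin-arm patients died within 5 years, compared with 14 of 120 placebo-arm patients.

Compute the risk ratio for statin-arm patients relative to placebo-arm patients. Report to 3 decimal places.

risk, statin-arm patients = 11/120 = 0.0917
risk, placebo-arm patients = 14/120 = 0.1167
RR = 0.0917 / 0.1167 = 0.786

0.786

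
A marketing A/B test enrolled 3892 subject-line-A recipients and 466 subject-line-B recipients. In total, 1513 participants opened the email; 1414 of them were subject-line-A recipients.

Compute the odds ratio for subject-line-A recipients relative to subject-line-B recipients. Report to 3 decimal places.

OR ≈ 2.115

subject-line-A recipients without the outcome: 3892 − 1414 = 2478
subject-line-B recipients with the outcome: 1513 − 1414 = 99
subject-line-B recipients without the outcome: 466 − 99 = 367
odds, subject-line-A recipients = 1414/2478 = 0.5706
odds, subject-line-B recipients = 99/367 = 0.2698
OR = 0.5706 / 0.2698 = 2.115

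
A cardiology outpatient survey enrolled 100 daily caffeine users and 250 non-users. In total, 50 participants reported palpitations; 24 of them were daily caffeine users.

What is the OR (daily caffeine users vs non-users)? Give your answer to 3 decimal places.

daily caffeine users without the outcome: 100 − 24 = 76
non-users with the outcome: 50 − 24 = 26
non-users without the outcome: 250 − 26 = 224
OR = (24 × 224) / (76 × 26) = 5376/1976 ≈ 2.721

OR = 2.721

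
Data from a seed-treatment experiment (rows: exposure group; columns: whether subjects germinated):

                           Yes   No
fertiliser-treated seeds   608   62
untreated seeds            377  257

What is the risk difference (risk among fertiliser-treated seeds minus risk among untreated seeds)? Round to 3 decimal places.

0.313

risk, fertiliser-treated seeds = 608/670 = 0.9075
risk, untreated seeds = 377/634 = 0.5946
risk difference = 0.9075 − 0.5946 = 0.313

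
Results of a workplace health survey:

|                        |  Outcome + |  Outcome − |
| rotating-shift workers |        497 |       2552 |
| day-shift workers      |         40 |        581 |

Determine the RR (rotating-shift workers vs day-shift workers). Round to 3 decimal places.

risk, rotating-shift workers = 497/3049 = 0.1630
risk, day-shift workers = 40/621 = 0.0644
RR = 0.1630 / 0.0644 = 2.531

2.531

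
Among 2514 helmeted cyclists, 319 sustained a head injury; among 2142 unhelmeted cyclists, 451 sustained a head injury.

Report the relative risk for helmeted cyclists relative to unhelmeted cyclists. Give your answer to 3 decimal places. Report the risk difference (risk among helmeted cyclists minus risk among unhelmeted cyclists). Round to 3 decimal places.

RR = 0.603; RD = -0.084

risk, helmeted cyclists = 319/2514 = 0.1269
risk, unhelmeted cyclists = 451/2142 = 0.2106
RR = 0.1269 / 0.2106 = 0.603
risk difference = 0.1269 − 0.2106 = -0.084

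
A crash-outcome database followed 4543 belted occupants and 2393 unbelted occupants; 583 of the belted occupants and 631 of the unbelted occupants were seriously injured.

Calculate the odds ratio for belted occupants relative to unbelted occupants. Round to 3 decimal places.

odds, belted occupants = 583/3960 = 0.1472
odds, unbelted occupants = 631/1762 = 0.3581
OR = 0.1472 / 0.3581 = 0.411

OR: 0.411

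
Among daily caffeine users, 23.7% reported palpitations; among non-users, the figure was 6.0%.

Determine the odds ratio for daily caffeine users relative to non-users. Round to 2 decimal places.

OR ≈ 4.87

odds, daily caffeine users = 0.2370/0.7630 = 0.3106
odds, non-users = 0.0600/0.9400 = 0.0638
OR = 0.3106 / 0.0638 = 4.87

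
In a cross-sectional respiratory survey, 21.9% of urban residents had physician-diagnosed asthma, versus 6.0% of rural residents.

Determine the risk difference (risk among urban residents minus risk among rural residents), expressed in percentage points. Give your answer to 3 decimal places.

RD ≈ 15.900

risk difference = 0.2190 − 0.0600 = 0.1590 → 15.900 percentage points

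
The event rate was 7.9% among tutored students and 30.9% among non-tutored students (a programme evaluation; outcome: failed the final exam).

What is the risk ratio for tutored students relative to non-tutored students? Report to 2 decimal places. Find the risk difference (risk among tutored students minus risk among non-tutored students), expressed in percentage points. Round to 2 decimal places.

RR = 0.0790 / 0.3090 = 0.26
risk difference = 0.0790 − 0.3090 = -0.2300 → -23.00 percentage points

RR = 0.26; RD = -23.00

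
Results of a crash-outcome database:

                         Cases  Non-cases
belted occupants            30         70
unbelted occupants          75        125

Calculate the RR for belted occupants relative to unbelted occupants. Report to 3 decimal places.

risk, belted occupants = 30/100 = 0.3000
risk, unbelted occupants = 75/200 = 0.3750
RR = 0.3000 / 0.3750 = 0.800

0.800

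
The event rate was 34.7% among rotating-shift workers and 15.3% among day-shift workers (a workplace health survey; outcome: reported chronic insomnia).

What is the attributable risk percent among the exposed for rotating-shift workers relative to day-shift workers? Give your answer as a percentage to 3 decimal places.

AR% = (0.3470 − 0.1530) / 0.3470 = 0.5591 → 55.908%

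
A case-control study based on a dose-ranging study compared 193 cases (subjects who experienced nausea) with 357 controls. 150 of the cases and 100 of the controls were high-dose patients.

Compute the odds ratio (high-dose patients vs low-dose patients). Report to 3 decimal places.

OR = (150 × 257) / (100 × 43) = 38550/4300 ≈ 8.965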